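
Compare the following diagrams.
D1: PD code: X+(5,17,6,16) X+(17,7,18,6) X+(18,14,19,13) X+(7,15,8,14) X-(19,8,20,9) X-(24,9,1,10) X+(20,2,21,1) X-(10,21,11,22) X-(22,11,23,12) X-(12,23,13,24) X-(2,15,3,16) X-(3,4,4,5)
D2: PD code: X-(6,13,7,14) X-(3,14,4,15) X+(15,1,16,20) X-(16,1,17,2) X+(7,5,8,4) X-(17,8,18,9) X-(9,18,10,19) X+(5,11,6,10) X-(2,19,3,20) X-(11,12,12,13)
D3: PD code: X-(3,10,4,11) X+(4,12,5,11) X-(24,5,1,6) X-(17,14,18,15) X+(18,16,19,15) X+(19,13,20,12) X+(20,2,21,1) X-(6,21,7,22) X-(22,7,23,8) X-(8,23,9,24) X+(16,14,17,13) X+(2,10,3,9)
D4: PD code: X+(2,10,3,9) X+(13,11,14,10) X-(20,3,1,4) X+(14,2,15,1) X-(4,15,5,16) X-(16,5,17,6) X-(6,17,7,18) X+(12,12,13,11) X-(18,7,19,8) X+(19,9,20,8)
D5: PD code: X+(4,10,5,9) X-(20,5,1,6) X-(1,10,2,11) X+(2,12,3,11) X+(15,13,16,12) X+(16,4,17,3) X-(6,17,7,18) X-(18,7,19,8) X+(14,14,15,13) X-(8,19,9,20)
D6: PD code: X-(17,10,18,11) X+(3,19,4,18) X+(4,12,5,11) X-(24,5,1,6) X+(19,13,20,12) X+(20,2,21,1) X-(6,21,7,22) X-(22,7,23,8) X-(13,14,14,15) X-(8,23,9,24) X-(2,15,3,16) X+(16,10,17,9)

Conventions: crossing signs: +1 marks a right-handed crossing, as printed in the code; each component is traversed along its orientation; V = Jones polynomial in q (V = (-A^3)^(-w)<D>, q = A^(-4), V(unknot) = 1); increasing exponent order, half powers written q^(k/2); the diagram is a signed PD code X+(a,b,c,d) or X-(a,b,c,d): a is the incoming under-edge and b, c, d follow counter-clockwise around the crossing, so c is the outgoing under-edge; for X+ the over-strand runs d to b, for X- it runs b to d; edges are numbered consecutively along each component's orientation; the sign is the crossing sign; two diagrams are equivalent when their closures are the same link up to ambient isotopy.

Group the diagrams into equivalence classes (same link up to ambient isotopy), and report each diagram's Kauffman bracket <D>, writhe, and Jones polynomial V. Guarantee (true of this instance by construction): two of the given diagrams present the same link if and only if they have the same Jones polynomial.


classes: {D1, D3, D4, D5, D6} | {D2}
V(D1) = q^-5 - 2q^-4 + 2q^-3 - 2q^-2 + 2q^-1 - 1 + q  [12 crossings, <D> = A^-10 - A^-6 + 2A^-2 - 2A^2 + 2A^6 - 2A^10 + A^14, w = -2]
V(D2) = -q^-4 + q^-3 + q^-1  (w -4, c 10, <D> = A^-8 + 1 - A^4)
V(D3) = q^-5 - 2q^-4 + 2q^-3 - 2q^-2 + 2q^-1 - 1 + q  (w 0, c 12, <D> = A^-4 - 1 + 2A^4 - 2A^8 + 2A^12 - 2A^16 + A^20)
D4 (bracket A^-4 - 1 + 2A^4 - 2A^8 + 2A^12 - 2A^16 + A^20; 10 crossings at w = 0): V = q^-5 - 2q^-4 + 2q^-3 - 2q^-2 + 2q^-1 - 1 + q
D5 (bracket A^-4 - 1 + 2A^4 - 2A^8 + 2A^12 - 2A^16 + A^20; 10 crossings at w = 0): V = q^-5 - 2q^-4 + 2q^-3 - 2q^-2 + 2q^-1 - 1 + q
D6 (bracket A^-10 - A^-6 + 2A^-2 - 2A^2 + 2A^6 - 2A^10 + A^14; 12 crossings at w = -2): V = q^-5 - 2q^-4 + 2q^-3 - 2q^-2 + 2q^-1 - 1 + q
note: V(q) takes 2 values over 6 diagrams, fixing the grouping


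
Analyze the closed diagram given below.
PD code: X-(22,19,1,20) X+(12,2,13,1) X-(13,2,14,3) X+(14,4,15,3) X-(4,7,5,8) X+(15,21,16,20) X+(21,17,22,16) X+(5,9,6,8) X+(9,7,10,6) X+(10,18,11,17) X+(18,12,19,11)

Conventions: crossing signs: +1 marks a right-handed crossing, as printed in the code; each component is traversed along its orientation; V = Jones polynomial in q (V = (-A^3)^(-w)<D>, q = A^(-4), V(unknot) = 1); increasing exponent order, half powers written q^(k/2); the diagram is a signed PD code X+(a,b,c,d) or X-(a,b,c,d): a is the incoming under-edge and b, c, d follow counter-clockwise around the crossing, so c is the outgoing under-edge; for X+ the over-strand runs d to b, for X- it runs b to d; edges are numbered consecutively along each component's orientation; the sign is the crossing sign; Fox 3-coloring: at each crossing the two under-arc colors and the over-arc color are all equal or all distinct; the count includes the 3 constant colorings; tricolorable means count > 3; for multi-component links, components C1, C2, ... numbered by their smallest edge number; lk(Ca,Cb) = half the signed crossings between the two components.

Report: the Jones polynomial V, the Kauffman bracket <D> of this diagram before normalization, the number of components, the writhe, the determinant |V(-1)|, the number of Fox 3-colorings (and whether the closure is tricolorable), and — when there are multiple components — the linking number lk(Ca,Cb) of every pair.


Jones polynomial: V(q) = q - q^2 + 2q^3 - q^4 + q^5 - q^6
<D> = A^-9 - A^-5 + A^-1 - 2A^3 + A^7 - A^11; writhe +5
components 1, writhe +5 (11 crossings)
3-colorings: 3 of 3^11, det 7 — not tricolorable
note: the span of V is 5, forcing >= 5 crossings in any diagram


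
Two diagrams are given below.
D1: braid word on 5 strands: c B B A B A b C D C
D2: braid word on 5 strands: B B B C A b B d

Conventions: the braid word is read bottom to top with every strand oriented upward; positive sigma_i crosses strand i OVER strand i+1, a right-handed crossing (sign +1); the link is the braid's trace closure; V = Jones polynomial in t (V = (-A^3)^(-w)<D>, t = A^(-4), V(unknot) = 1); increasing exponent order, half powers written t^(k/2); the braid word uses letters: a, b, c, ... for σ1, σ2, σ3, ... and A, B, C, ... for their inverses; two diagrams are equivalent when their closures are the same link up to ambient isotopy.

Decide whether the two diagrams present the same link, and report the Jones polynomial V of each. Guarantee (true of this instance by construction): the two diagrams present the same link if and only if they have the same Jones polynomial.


equivalent: yes
D1 (bracket A^-14 + A^-6 - A^-2; 10 crossings at w = -6): V = -t^-4 + t^-3 + t^-1
D2 (bracket A^-8 + 1 - A^4; 8 crossings at w = -4): V = -t^-4 + t^-3 + t^-1
key observation: one V(t) for all 2 diagrams — one class (guaranteed)


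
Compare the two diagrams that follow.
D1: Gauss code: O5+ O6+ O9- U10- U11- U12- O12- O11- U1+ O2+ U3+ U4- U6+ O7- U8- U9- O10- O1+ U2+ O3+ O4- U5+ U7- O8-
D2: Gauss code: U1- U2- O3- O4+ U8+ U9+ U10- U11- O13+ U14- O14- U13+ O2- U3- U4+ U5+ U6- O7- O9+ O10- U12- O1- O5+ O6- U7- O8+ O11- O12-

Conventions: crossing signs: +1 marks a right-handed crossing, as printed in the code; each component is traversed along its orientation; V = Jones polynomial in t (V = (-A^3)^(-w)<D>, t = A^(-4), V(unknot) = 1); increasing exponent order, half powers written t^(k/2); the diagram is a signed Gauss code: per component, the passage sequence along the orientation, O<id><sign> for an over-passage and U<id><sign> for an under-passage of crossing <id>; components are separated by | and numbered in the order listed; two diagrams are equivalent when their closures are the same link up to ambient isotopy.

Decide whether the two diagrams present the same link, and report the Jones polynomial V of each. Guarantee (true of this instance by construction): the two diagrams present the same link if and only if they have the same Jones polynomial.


equivalent: no
D1 (bracket A^-6; 12 crossings at w = -2): V = 1
D2 (bracket A^-8 + 1 - A^4; 14 crossings at w = -4): V = -t^-4 + t^-3 + t^-1
key observation: 2 classes among 2 diagrams; unequal V(t) rules out equality


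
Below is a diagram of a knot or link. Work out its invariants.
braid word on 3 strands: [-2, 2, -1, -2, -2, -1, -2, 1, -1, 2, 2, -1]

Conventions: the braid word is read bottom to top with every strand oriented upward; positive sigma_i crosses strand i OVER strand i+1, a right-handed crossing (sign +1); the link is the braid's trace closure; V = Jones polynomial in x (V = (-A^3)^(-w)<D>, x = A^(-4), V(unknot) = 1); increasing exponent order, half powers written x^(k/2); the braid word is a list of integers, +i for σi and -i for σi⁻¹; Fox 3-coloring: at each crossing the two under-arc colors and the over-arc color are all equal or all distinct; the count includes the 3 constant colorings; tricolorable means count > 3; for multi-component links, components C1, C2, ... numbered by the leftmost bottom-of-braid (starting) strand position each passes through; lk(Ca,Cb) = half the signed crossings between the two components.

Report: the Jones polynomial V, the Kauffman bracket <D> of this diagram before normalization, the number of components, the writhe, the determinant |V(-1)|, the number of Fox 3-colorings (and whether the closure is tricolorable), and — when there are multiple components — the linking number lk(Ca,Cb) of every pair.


V(x) = -x^-6 + x^-5 - x^-4 + 2x^-3 - x^-2 + x^-1
bracket: A^-8 - A^-4 + 2 - A^4 + A^8 - A^12, w = -4
1 component, writhe -4, over 12 crossings
det 7, colorings 3 of 3^12 — not tricolorable
observation: w = -4 (over 12 crossings) is diagram-only; (-A^3)^(4) removes it from V


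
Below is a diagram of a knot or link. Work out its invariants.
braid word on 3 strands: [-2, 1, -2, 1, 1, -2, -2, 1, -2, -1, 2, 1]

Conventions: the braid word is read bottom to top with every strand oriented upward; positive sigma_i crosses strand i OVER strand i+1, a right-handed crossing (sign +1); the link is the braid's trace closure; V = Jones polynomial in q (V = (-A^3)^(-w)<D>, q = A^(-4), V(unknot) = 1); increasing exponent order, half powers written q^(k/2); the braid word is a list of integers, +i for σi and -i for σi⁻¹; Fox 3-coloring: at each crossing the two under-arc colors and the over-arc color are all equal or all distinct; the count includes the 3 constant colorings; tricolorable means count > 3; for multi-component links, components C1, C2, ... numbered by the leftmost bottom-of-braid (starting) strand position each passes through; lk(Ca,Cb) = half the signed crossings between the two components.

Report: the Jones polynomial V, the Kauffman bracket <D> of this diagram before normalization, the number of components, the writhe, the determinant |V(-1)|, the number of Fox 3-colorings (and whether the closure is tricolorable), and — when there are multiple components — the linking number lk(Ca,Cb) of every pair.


V = -q^-5 + 3q^-4 - 7q^-3 + 11q^-2 - 13q^-1 + 15 - 13q + 11q^2 - 7q^3 + 3q^4 - q^5
<D> = -A^-20 + 3A^-16 - 7A^-12 + 11A^-8 - 13A^-4 + 15 - 13A^4 + 11A^8 - 7A^12 + 3A^16 - A^20 (w = 0)
1 component over 12 crossings, w = 0
3 Fox colorings among 3^12, |V(-1)| = 85: not tricolorable
why: w = 0 (over 12 crossings) is diagram-only; (-A^3)^(0) removes it from V


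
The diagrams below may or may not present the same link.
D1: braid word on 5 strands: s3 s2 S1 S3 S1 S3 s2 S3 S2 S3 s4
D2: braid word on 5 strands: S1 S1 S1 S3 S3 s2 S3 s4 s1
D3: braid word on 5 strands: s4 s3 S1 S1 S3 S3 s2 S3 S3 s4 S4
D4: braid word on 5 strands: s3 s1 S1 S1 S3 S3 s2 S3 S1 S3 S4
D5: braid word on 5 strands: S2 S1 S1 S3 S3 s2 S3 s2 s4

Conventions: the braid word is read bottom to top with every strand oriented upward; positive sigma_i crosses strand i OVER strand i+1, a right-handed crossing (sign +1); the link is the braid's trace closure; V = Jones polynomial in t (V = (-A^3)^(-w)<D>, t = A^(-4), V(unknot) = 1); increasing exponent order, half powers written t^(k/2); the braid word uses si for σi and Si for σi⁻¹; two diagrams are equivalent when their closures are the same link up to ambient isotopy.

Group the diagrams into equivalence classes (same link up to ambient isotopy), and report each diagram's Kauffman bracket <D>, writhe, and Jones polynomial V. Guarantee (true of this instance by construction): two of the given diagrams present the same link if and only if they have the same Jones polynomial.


equivalence classes: {D1, D2, D3, D4, D5}
D1 (bracket A^-3 + 2A^5 - A^9 + A^13 - A^17; 11 crossings at w = -3): V = t^(-13/2) - t^(-11/2) + t^(-9/2) - 2t^(-7/2) - t^(-3/2)
D2 (bracket A^-3 + 2A^5 - A^9 + A^13 - A^17; 9 crossings at w = -3): V = t^(-13/2) - t^(-11/2) + t^(-9/2) - 2t^(-7/2) - t^(-3/2)
V(D3) = t^(-13/2) - t^(-11/2) + t^(-9/2) - 2t^(-7/2) - t^(-3/2)  [11 crossings, <D> = A^-3 + 2A^5 - A^9 + A^13 - A^17, w = -3]
V(D4) = t^(-13/2) - t^(-11/2) + t^(-9/2) - 2t^(-7/2) - t^(-3/2)  (w -5, c 11, <D> = A^-9 + 2A^-1 - A^3 + A^7 - A^11)
V(D5) = t^(-13/2) - t^(-11/2) + t^(-9/2) - 2t^(-7/2) - t^(-3/2)  (w -3, c 9, <D> = A^-3 + 2A^5 - A^9 + A^13 - A^17)
key observation: one V(t) for all 5 diagrams — one class (guaranteed)


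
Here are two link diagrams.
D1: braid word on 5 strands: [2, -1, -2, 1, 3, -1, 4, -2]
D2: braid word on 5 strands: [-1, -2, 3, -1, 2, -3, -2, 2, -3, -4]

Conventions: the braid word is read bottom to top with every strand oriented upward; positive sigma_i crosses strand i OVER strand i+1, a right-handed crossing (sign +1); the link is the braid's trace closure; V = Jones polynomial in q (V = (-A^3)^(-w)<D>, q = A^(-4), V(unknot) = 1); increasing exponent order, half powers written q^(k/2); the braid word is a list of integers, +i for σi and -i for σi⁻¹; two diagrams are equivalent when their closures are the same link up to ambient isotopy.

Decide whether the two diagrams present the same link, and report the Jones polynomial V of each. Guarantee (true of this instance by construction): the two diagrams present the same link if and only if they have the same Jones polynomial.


equivalent: no
V(D1) = 1  (w 0, c 8, <D> = 1)
V(D2) = -q^-4 + q^-3 + q^-1  [10 crossings, <D> = A^-8 + 1 - A^4, w = -4]
key observation: 2 classes among 2 diagrams; unequal V(q) rules out equality


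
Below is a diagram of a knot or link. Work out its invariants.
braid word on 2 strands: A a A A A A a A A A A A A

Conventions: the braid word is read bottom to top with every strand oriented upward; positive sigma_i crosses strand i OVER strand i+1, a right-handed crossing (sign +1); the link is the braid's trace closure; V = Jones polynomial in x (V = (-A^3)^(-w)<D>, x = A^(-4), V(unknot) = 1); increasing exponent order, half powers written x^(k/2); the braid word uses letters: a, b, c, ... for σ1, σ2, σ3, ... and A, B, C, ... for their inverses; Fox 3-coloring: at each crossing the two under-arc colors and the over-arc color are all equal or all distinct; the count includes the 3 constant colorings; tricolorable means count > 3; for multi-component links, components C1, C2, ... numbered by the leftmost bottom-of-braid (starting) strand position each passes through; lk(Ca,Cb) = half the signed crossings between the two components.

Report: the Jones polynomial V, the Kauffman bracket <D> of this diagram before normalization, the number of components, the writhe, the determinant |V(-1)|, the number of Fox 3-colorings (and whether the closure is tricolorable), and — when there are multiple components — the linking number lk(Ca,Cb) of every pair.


V(x) = -x^-13 + x^-12 - x^-11 + x^-10 - x^-9 + x^-8 - x^-7 + x^-6 + x^-4
bracket: -A^-11 - A^-3 + A - A^5 + A^9 - A^13 + A^17 - A^21 + A^25, w = -9
1 component, writhe -9, over 13 crossings
det 9, colorings 9 of 3^13 — tricolorable
observation: w = -9 shifts under R1 moves; the (-A^3)^(9) factor cancels that in V


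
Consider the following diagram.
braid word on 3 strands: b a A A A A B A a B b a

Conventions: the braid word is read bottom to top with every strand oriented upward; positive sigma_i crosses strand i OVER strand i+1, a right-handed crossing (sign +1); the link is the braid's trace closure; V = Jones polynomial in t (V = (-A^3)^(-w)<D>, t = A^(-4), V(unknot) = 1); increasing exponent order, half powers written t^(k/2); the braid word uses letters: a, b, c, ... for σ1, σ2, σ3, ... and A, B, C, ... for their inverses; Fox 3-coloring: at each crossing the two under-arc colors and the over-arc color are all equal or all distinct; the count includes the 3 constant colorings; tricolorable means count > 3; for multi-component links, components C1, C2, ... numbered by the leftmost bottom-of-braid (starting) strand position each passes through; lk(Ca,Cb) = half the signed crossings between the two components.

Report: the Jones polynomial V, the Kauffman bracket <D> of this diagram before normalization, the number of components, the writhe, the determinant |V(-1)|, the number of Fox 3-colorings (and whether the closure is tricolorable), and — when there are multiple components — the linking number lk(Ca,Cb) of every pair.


V(t) = -t^-4 + t^-3 + t^-1
bracket: A^-2 + A^6 - A^10, w = -2
1 component, writhe -2, over 12 crossings
det 3, colorings 9 of 3^12 — tricolorable
observation: the span of V is 3, forcing >= 3 crossings in any diagram


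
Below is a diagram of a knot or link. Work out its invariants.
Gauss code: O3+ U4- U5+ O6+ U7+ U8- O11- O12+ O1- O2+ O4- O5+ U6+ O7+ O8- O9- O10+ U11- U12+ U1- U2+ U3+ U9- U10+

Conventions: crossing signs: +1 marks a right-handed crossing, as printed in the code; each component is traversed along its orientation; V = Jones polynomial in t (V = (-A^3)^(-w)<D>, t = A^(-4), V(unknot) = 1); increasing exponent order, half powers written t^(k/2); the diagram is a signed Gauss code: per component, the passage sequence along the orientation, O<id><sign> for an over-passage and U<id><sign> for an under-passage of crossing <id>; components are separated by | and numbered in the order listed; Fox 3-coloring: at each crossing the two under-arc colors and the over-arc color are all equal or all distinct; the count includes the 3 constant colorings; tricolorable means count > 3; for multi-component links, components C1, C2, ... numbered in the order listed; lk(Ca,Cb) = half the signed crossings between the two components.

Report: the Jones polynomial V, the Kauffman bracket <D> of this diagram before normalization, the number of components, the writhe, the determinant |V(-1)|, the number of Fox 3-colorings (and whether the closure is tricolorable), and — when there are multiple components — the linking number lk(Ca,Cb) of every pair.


V(t) = 1
bracket: A^6, w = +2
1 component, writhe +2, over 12 crossings
det 1, colorings 3 of 3^12 — not tricolorable
observation: det 1 = |V(-1)|; not divisible by 3, so not tricolorable


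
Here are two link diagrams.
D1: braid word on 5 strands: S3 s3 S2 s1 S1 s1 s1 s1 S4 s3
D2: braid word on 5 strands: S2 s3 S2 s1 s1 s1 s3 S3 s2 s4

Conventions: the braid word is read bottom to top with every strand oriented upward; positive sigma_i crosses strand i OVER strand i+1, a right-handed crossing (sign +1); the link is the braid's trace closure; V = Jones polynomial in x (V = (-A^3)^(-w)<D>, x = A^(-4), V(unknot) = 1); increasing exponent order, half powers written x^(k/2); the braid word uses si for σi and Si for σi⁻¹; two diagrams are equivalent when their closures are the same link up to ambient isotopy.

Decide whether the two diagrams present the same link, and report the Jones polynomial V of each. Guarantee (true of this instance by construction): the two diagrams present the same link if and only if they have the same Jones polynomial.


equivalent: yes
V(D1) = x + x^3 - x^4  (w +2, c 10, <D> = -A^-10 + A^-6 + A^2)
V(D2) = x + x^3 - x^4  (w +4, c 10, <D> = -A^-4 + 1 + A^8)
why: one V(x) for all 2 diagrams — one class (guaranteed)


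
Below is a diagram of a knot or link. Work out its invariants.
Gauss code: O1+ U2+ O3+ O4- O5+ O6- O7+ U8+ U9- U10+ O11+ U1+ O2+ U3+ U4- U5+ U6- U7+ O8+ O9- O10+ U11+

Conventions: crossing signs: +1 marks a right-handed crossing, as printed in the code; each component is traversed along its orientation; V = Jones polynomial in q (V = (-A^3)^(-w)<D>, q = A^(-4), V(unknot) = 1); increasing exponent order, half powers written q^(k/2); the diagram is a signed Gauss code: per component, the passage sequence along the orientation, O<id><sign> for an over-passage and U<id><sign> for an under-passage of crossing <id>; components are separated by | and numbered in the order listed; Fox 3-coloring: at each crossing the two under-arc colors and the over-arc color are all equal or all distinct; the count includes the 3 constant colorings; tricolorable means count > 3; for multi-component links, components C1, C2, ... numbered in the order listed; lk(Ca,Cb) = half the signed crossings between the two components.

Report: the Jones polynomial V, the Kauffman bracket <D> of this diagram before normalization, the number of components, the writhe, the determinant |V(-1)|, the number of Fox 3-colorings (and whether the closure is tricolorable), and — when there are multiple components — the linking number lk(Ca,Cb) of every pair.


V = q^2 + q^4 - q^5 + q^6 - q^7
<D> = A^-13 - A^-9 + A^-5 - A^-1 - A^7 (w = +5)
1 component over 11 crossings, w = +5
3 Fox colorings among 3^11, |V(-1)| = 5: not tricolorable
why: |V(-1)| = 5: so not tricolorable, since 3 does not divide 5


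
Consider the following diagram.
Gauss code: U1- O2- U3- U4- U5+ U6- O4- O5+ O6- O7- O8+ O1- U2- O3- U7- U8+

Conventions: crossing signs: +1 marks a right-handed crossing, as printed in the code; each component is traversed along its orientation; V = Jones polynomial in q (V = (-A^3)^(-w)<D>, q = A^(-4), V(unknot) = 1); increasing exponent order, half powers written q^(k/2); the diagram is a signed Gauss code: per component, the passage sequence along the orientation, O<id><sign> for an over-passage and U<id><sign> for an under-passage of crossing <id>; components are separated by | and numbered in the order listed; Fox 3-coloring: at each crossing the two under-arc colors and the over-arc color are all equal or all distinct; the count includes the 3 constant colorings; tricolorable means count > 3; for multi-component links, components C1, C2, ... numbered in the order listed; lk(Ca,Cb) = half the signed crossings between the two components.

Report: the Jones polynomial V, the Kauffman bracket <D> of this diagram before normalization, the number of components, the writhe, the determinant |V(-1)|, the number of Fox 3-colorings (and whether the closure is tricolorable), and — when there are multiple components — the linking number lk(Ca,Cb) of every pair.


V = -q^-4 + q^-3 + q^-1
<D> = A^-8 + 1 - A^4 (w = -4)
1 component over 8 crossings, w = -4
9 Fox colorings among 3^8, |V(-1)| = 3: tricolorable
why: the span of V is 3, forcing >= 3 crossings in any diagram


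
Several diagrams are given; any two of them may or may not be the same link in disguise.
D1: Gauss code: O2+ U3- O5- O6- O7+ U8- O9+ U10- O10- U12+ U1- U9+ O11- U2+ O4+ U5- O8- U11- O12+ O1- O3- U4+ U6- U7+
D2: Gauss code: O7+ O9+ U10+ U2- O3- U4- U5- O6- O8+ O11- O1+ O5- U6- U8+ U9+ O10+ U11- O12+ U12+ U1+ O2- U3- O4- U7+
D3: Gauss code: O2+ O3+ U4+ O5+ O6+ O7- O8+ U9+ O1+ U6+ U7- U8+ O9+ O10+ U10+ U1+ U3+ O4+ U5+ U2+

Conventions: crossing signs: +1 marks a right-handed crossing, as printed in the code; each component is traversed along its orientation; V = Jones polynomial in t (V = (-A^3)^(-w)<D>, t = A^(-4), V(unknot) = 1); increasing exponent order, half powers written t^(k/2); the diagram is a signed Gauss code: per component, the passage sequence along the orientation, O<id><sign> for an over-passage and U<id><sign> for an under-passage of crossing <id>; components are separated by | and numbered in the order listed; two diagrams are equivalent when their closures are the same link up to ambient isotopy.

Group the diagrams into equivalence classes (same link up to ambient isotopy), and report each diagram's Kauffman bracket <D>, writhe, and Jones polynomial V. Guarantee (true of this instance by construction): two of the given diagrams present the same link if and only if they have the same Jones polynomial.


classes: {D1} | {D2} | {D3}
V(D1) = t^-5 - 2t^-4 + 2t^-3 - 2t^-2 + 2t^-1 - 1 + t  [12 crossings, <D> = A^-10 - A^-6 + 2A^-2 - 2A^2 + 2A^6 - 2A^10 + A^14, w = -2]
D2 (bracket 1; 12 crossings at w = 0): V = 1
V(D3) = t^2 + 2t^4 - 2t^5 + t^6 - 2t^7 + t^8  (w +8, c 10, <D> = A^-8 - 2A^-4 + 1 - 2A^4 + 2A^8 + A^16)
insight: comparing 3 Jones polynomials yields 3 groups


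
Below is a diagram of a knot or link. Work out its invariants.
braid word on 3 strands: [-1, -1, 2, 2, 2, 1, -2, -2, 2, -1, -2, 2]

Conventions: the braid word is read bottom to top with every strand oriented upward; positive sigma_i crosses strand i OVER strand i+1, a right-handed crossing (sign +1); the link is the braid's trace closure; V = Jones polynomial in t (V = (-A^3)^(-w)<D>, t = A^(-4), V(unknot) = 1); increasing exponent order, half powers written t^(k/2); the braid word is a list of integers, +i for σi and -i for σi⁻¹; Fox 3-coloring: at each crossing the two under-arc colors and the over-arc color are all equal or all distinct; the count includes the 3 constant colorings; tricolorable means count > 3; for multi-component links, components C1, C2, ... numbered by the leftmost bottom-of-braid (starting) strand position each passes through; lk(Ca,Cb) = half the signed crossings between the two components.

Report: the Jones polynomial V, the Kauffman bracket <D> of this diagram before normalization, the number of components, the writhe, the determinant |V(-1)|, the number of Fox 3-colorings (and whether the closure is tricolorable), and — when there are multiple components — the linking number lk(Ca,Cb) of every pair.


Jones polynomial: V(t) = -t^-3 + 2t^-2 - 2t^-1 + 3 - 2t + 2t^2 - t^3
<D> = -A^-12 + 2A^-8 - 2A^-4 + 3 - 2A^4 + 2A^8 - A^12; writhe 0
components 1, writhe 0 (12 crossings)
3-colorings: 3 of 3^12, det 13 — not tricolorable
note: the span of V is 6, forcing >= 6 crossings in any diagram


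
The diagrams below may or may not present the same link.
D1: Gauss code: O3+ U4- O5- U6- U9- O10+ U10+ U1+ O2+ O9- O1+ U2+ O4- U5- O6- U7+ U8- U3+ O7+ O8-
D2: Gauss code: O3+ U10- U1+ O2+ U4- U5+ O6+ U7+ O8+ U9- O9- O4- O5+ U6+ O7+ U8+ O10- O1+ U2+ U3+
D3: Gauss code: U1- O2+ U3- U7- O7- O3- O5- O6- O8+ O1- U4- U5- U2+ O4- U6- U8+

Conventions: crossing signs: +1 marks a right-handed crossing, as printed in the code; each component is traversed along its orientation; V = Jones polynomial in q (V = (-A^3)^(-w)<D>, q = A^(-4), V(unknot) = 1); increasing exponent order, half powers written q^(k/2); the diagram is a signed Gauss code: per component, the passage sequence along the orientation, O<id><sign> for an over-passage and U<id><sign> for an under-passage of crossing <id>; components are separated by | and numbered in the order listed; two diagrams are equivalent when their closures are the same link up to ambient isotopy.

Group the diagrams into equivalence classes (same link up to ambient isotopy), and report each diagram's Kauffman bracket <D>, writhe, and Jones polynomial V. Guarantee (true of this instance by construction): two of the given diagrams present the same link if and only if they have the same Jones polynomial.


classes: {D1} | {D2} | {D3}
V(D1) = -q^-4 + q^-3 + q^-1  [10 crossings, <D> = A^4 + A^12 - A^16, w = 0]
V(D2) = q + q^3 - q^4  (w +4, c 10, <D> = -A^-4 + 1 + A^8)
V(D3) = 1  (w -4, c 8, <D> = A^-12)
insight: 3 values of V(q) split the 3 diagrams


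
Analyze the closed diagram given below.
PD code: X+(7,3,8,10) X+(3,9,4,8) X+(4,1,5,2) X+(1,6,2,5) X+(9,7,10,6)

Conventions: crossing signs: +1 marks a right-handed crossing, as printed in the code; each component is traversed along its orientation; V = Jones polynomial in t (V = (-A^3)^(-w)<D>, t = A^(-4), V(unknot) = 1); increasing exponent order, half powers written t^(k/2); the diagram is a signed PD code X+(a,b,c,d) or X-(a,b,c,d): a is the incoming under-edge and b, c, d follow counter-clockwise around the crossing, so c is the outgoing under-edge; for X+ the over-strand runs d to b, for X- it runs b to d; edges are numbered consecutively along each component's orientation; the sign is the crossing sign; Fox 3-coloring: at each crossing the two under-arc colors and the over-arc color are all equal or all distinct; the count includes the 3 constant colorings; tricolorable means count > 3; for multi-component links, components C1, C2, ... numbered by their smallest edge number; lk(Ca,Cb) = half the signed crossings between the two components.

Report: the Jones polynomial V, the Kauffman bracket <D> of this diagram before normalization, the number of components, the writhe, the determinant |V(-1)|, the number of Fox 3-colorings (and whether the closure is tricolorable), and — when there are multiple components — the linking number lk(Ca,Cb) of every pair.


V = -t^(3/2) - 2t^(7/2) + t^(9/2) - t^(11/2) + t^(13/2)
<D> = -A^-11 + A^-7 - A^-3 + 2A + A^9 (w = +5)
2 components over 5 crossings, w = +5
lk(C1,C2): +1
9 Fox colorings among 3^5, |V(-1)| = 6: tricolorable
why: summing lk over 1 pair gives +1


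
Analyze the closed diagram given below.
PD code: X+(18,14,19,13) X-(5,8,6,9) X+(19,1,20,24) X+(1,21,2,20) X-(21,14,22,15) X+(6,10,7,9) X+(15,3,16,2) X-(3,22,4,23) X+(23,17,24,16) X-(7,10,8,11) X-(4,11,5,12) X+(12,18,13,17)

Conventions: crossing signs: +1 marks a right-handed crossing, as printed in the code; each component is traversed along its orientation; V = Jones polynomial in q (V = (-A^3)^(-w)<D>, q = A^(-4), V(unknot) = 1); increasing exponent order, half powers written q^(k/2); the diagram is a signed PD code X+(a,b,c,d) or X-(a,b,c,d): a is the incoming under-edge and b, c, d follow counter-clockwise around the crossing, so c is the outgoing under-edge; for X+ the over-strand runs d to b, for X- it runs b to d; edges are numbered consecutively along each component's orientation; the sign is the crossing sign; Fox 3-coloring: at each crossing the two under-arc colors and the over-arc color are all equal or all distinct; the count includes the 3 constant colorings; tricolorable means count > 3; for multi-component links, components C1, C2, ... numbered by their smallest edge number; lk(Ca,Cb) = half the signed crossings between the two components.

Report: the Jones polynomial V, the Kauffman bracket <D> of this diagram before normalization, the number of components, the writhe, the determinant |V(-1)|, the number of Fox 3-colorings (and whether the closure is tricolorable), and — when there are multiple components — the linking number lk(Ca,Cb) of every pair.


V = 2q - 2q^2 + 3q^3 - 3q^4 + 2q^5 - 2q^6 + q^7
<D> = A^-22 - 2A^-18 + 2A^-14 - 3A^-10 + 3A^-6 - 2A^-2 + 2A^2 (w = +2)
1 component over 12 crossings, w = +2
9 Fox colorings among 3^12, |V(-1)| = 15: tricolorable
why: V spans 6 powers of q: at least 6 crossings in any diagram


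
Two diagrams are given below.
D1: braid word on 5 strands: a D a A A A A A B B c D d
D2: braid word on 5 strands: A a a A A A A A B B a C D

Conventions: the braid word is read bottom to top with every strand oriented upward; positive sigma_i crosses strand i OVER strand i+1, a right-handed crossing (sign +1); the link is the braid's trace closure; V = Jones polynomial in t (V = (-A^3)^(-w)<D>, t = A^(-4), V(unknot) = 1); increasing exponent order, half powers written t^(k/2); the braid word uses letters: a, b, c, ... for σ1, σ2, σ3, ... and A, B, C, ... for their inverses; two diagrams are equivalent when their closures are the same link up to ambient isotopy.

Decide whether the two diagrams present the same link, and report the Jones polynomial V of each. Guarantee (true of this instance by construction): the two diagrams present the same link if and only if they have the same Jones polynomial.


equivalent: yes
V(D1) = t^(-13/2) - t^(-11/2) + t^(-9/2) - 2t^(-7/2) - t^(-3/2)  (w -5, c 13, <D> = A^-9 + 2A^-1 - A^3 + A^7 - A^11)
V(D2) = t^(-13/2) - t^(-11/2) + t^(-9/2) - 2t^(-7/2) - t^(-3/2)  (w -7, c 13, <D> = A^-15 + 2A^-7 - A^-3 + A - A^5)
why: all 2 diagrams share one V(t), hence one class


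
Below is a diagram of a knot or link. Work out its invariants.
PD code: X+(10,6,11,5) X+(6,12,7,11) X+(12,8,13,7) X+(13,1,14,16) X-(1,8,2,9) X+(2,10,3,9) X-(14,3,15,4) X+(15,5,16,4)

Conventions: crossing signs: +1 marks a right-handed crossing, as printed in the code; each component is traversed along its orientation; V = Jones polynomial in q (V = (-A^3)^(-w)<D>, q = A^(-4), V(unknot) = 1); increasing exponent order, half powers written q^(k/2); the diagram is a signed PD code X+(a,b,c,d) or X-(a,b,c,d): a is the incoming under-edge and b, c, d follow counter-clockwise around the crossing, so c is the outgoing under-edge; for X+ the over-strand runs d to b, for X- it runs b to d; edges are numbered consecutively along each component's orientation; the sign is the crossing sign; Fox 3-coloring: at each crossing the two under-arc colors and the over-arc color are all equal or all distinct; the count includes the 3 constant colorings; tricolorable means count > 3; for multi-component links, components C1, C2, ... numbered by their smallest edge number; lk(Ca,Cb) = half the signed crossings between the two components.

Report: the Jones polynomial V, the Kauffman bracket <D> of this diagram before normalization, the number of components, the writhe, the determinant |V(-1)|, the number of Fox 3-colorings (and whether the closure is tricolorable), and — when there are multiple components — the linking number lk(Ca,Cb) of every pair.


Jones polynomial: V(q) = q + q^3 - q^4
<D> = -A^-4 + 1 + A^8; writhe +4
components 1, writhe +4 (8 crossings)
3-colorings: 9 of 3^8, det 3 — tricolorable
note: w = +4 shifts under R1 moves; the (-A^3)^(-4) factor cancels that in V


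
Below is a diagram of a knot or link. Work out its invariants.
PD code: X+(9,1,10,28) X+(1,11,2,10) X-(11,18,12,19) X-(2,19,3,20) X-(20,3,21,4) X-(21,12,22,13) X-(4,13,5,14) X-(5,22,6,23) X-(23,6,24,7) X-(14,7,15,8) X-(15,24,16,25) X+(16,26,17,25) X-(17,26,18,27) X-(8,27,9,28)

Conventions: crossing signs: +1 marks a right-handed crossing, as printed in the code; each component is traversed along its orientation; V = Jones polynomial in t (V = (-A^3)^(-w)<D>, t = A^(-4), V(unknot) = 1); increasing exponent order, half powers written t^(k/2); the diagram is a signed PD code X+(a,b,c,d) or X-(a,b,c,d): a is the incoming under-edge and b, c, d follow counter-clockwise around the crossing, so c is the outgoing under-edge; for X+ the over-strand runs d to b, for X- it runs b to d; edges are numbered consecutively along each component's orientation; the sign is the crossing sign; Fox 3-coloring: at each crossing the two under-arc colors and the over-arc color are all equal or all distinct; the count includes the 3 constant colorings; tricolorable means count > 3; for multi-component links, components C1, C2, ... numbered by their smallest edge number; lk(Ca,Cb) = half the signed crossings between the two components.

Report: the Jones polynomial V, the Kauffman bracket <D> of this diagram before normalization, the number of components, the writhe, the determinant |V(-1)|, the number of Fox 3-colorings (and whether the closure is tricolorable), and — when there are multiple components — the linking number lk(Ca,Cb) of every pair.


V(t) = -t^-8 + t^-5 + t^-3
bracket: A^-12 + A^-4 - A^8, w = -8
1 component, writhe -8, over 14 crossings
det 3, colorings 9 of 3^14 — tricolorable
observation: det 3 = |V(-1)|; divisible by 3, so tricolorable


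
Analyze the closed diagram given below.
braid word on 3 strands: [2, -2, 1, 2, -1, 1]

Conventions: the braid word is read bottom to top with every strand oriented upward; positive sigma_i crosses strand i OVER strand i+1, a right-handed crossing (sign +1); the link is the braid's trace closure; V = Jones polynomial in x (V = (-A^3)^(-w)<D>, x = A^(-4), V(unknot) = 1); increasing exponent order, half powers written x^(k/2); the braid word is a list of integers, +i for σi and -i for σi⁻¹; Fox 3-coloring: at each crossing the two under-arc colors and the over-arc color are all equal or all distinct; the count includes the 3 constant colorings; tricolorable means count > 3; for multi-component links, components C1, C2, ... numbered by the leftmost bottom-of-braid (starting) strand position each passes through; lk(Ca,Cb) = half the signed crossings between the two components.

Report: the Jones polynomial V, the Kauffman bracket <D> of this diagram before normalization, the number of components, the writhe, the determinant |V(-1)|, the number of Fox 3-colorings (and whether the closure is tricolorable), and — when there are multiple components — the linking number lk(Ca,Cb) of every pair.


Jones polynomial: V(x) = 1
<D> = A^6; writhe +2
components 1, writhe +2 (6 crossings)
3-colorings: 3 of 3^6, det 1 — not tricolorable
note: w = +2 shifts under R1 moves; the (-A^3)^(-2) factor cancels that in V


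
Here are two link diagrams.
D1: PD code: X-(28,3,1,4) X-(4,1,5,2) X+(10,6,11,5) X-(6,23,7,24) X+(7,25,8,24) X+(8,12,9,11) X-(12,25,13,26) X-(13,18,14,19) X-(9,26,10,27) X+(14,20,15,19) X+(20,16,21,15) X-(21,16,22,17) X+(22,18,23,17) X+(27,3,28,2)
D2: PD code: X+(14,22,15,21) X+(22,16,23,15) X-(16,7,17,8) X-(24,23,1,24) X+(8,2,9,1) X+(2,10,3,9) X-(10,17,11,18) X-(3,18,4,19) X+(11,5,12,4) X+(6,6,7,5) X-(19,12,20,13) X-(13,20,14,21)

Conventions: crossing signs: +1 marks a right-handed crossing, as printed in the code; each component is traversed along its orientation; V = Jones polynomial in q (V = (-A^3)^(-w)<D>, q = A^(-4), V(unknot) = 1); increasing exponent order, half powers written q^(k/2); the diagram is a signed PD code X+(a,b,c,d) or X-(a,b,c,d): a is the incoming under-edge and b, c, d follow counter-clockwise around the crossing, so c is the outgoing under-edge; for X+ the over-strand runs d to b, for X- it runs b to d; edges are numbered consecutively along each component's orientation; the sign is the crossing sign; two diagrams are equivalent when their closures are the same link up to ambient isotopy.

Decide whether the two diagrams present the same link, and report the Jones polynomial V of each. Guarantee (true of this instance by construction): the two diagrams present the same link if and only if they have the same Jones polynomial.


equivalent: yes
D1 (bracket 1; 14 crossings at w = 0): V = 1
D2 (bracket 1; 12 crossings at w = 0): V = 1
key observation: all 2 diagrams share one V(q), hence one class


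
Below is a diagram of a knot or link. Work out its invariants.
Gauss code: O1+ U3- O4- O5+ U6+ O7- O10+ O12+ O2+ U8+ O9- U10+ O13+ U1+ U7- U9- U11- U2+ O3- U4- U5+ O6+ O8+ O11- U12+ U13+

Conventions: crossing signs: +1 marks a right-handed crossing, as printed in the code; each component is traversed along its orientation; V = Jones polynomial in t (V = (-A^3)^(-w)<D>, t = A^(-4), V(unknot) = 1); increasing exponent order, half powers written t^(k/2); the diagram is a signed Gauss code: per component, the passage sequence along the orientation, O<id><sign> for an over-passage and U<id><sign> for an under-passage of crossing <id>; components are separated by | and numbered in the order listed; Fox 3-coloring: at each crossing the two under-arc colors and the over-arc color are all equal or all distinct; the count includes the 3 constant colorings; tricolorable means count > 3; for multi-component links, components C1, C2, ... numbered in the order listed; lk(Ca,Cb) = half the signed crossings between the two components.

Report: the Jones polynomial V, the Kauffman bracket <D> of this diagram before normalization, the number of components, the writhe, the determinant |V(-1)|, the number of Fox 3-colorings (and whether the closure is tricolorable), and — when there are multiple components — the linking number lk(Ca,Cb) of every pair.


V(t) = t + t^3 - t^4
bracket: A^-7 - A^-3 - A^5, w = +3
1 component, writhe +3, over 13 crossings
det 3, colorings 9 of 3^13 — tricolorable
observation: |V(-1)| = 3: so tricolorable, since 3 divides 3


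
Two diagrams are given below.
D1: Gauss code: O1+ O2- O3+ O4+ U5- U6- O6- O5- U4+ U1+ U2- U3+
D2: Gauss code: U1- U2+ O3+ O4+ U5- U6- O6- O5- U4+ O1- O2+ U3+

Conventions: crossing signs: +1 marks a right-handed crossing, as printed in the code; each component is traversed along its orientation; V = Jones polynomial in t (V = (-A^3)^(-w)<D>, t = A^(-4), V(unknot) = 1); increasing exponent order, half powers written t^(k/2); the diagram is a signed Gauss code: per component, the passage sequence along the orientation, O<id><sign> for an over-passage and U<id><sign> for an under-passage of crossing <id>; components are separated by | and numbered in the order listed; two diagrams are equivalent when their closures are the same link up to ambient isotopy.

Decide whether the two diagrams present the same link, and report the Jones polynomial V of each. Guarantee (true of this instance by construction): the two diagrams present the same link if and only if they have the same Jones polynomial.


same link: yes
V(D1) = 1  [6 crossings, <D> = 1, w = 0]
V(D2) = 1  [6 crossings, <D> = 1, w = 0]
insight: Reidemeister moves carry D1 (6 crossings) to D2 (6)
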